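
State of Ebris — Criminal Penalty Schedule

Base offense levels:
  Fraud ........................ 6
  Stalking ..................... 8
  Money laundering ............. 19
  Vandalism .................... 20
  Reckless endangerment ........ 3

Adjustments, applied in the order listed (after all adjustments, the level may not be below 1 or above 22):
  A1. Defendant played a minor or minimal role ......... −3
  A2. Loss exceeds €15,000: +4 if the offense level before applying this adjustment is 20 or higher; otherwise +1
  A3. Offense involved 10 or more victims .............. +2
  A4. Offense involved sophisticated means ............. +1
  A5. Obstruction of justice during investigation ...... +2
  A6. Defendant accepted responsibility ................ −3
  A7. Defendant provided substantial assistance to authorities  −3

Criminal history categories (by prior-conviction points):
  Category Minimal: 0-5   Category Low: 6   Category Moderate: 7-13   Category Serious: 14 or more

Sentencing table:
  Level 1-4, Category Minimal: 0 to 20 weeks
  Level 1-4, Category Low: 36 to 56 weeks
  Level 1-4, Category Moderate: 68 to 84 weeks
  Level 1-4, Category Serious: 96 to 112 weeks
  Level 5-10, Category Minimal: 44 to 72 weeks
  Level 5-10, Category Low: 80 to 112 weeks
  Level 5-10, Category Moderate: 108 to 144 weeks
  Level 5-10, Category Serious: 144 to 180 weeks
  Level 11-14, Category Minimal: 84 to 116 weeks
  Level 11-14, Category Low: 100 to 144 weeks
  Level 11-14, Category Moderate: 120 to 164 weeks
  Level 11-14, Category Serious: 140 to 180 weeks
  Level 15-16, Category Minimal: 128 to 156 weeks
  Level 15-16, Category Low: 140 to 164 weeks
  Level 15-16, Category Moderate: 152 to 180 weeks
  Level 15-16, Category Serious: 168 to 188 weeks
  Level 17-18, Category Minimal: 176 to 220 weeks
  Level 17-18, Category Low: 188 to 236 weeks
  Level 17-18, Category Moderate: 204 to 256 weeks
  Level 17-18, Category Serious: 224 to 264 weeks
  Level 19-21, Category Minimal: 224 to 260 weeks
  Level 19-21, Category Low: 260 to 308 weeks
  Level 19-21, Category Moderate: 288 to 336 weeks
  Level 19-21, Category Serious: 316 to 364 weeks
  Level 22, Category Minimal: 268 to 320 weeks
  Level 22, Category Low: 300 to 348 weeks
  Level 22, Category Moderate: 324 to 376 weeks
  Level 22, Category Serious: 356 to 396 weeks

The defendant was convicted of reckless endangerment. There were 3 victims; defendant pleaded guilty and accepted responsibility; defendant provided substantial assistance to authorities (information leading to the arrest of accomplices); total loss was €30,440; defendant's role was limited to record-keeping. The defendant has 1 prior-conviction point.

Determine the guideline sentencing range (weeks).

Base offense level for reckless endangerment: 3.
A1 applies: 3 − 3 = 0.
A2 applies (level before this adjustment is 0 < 20, so +1): 0 + 1 = 1.
A3 does not apply.
A4 does not apply.
A5 does not apply.
A6 applies: 1 − 3 = -2.
A7 applies: -2 − 3 = -5.
Level -5 is below the minimum of 1; floored at 1.
Final offense level: 1.
Criminal history: 1 prior point → Category Minimal (0-5).
Level 1 falls in the 1-4 band.
Grid: Level 1-4 × Category Minimal = 0-20 weeks.

0-20 weeks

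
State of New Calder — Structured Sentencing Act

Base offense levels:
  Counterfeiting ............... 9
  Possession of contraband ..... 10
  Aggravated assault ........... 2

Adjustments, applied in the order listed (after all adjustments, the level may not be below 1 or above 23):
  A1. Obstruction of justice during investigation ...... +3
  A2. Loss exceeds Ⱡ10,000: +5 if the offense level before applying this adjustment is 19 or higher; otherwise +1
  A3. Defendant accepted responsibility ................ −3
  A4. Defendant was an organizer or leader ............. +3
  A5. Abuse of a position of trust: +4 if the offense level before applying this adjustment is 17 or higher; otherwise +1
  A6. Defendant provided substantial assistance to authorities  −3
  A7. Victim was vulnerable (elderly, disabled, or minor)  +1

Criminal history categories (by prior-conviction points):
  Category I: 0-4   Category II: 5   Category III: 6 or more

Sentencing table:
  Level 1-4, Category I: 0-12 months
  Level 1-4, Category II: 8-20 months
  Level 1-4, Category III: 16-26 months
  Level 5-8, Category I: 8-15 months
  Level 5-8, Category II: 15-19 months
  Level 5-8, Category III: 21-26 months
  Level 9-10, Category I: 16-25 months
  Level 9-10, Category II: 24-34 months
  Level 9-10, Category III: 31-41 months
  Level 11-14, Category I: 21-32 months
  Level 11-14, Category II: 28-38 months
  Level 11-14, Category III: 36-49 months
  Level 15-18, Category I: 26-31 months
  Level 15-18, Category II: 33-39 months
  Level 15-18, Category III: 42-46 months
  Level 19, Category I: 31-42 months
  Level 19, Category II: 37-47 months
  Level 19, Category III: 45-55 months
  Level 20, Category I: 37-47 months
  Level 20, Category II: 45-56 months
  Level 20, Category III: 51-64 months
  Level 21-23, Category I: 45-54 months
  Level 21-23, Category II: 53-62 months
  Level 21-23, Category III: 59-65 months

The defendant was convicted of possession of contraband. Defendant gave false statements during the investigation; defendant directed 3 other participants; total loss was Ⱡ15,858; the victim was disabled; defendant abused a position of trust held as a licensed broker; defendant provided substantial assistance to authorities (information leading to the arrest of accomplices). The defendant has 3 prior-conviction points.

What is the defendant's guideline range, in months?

31-42 months

Base offense level for possession of contraband: 10.
A1 applies: 10 + 3 = 13.
A2 applies (level before this adjustment is 13 < 19, so +1): 13 + 1 = 14.
A3 does not apply.
A4 applies: 14 + 3 = 17.
A5 applies (level before this adjustment is 17 ≥ 17, so +4): 17 + 4 = 21.
A6 applies: 21 − 3 = 18.
A7 applies: 18 + 1 = 19.
Final offense level: 19.
Criminal history: 3 prior points → Category I (0-4).
Level 19 falls in the 19 band.
Grid: Level 19 × Category I = 31-42 months.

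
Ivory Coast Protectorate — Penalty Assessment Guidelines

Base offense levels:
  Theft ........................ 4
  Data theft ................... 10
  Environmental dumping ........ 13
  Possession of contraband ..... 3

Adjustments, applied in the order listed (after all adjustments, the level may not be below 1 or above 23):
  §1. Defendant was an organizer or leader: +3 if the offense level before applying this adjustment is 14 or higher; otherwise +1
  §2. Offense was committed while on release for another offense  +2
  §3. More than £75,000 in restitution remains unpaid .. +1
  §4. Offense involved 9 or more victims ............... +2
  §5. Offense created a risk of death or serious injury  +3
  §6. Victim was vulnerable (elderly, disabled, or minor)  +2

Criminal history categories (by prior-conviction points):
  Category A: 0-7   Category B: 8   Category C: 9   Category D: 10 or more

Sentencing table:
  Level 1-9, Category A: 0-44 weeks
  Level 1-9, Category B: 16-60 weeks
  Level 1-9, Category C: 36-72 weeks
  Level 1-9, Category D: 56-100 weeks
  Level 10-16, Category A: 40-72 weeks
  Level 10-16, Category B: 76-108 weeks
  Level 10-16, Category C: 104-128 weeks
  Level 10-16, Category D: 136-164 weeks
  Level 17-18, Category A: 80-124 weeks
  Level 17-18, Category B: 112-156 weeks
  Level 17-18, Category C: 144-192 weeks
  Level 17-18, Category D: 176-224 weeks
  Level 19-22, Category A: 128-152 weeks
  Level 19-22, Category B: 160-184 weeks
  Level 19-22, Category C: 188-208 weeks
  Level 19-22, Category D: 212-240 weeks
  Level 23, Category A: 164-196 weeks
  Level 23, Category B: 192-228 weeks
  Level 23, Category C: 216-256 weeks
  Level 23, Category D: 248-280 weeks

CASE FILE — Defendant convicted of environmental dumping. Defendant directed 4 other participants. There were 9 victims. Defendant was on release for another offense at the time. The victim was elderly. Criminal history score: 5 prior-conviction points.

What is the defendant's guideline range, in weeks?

Base offense level for environmental dumping: 13.
§1 applies (level before this adjustment is 13 < 14, so +1): 13 + 1 = 14.
§2 applies: 14 + 2 = 16.
§4 applies: 16 + 2 = 18.
§6 applies: 18 + 2 = 20.
Final offense level: 20.
Criminal history: 5 prior points → Category A (0-7).
Level 20 falls in the 19-22 band.
Grid: Level 19-22 × Category A = 128-152 weeks.

128-152 weeks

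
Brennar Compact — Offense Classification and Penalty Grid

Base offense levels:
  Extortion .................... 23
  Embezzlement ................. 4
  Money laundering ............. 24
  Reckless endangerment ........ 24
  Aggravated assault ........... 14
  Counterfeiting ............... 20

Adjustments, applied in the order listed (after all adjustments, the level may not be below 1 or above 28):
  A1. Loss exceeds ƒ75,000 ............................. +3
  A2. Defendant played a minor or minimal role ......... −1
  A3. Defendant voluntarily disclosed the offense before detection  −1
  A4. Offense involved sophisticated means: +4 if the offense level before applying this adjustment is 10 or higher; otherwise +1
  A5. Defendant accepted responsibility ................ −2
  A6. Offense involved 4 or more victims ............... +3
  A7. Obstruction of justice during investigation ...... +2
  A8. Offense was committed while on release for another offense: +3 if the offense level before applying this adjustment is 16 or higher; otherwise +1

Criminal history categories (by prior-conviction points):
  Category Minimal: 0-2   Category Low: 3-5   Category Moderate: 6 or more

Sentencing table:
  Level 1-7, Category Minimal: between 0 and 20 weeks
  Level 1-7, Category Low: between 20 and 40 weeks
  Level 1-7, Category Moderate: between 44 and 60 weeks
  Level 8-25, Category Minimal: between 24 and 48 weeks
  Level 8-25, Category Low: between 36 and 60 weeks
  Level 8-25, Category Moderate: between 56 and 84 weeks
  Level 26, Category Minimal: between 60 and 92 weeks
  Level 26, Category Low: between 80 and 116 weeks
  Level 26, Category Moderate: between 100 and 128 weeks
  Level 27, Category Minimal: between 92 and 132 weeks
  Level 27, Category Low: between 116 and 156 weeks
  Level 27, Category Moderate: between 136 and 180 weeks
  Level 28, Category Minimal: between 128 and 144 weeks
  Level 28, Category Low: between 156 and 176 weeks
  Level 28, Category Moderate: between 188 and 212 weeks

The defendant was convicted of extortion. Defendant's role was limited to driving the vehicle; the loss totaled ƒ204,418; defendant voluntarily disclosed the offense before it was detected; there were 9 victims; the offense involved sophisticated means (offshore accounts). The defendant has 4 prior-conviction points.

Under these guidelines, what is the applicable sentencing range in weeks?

156-176 weeks

Base offense level for extortion: 23.
A1 applies: 23 + 3 = 26.
A2 applies: 26 − 1 = 25.
A3 applies: 25 − 1 = 24.
A4 applies (level before this adjustment is 24 ≥ 10, so +4): 24 + 4 = 28.
A6 applies: 28 + 3 = 31.
A7 does not apply.
A8 does not apply.
Level 31 exceeds the maximum of 28; capped at 28.
Final offense level: 28.
Criminal history: 4 prior points → Category Low (3-5).
Level 28 falls in the 28 band.
Grid: Level 28 × Category Low = 156-176 weeks.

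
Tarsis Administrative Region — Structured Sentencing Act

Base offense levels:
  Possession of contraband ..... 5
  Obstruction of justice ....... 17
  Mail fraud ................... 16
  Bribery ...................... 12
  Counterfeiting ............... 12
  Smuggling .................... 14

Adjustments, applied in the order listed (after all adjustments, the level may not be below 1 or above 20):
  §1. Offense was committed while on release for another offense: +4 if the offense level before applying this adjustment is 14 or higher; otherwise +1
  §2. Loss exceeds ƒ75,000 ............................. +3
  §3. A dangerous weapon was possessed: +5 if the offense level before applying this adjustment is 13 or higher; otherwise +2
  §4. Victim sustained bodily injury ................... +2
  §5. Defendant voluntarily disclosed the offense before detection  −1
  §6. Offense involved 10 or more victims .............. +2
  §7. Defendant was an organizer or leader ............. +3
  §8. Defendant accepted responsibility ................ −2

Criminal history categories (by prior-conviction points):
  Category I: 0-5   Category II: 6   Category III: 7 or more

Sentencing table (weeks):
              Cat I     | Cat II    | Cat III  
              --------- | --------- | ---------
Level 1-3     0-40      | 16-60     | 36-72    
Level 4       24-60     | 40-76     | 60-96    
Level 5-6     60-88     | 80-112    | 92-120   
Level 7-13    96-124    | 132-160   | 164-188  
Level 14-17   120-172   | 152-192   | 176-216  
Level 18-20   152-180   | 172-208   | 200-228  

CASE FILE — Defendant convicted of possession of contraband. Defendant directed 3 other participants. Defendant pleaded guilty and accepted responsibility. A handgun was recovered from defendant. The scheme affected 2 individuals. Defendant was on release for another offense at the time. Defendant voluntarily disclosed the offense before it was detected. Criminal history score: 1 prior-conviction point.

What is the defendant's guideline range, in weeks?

96-124 weeks

Base offense level for possession of contraband: 5.
§1 applies (level before this adjustment is 5 < 14, so +1): 5 + 1 = 6.
§3 applies (level before this adjustment is 6 < 13, so +2): 6 + 2 = 8.
§4 does not apply.
§5 applies: 8 − 1 = 7.
§7 applies: 7 + 3 = 10.
§8 applies: 10 − 2 = 8.
Final offense level: 8.
Criminal history: 1 prior point → Category I (0-5).
Level 8 falls in the 7-13 band.
Grid: Level 7-13 × Category I = 96-124 weeks.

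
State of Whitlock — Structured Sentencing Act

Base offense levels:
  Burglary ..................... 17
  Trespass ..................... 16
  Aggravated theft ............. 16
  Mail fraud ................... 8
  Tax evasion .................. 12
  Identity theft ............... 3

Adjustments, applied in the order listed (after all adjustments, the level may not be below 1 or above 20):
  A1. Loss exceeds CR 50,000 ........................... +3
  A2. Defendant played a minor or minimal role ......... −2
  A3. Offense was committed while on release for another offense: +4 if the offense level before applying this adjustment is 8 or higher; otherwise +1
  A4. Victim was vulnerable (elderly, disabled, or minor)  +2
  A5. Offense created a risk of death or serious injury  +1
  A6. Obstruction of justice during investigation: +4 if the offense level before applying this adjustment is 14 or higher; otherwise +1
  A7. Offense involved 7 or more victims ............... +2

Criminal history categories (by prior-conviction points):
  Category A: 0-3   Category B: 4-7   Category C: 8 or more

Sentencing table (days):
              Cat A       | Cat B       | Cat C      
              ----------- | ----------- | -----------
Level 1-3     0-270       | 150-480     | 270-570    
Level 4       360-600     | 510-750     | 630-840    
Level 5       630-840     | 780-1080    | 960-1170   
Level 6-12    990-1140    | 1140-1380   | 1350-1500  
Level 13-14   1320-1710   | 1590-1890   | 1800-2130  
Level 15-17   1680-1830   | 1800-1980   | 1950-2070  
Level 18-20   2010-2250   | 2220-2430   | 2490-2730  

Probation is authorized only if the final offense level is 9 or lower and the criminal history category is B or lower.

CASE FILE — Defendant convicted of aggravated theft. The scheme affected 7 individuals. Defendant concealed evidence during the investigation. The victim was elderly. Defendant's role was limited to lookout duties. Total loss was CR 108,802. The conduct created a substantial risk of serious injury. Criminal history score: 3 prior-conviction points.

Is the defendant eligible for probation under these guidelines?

No

Base offense level for aggravated theft: 16.
A1 applies: 16 + 3 = 19.
A2 applies: 19 − 2 = 17.
A3 does not apply.
A4 applies: 17 + 2 = 19.
A5 applies: 19 + 1 = 20.
A6 applies (level before this adjustment is 20 ≥ 14, so +4): 20 + 4 = 24.
A7 applies: 24 + 2 = 26.
Level 26 exceeds the maximum of 20; capped at 20.
Final offense level: 20.
Criminal history: 3 prior points → Category A (0-3).
Level 20 falls in the 18-20 band.
Grid: Level 18-20 × Category A = 2010-2250 days.
Probation check: level 20 > 9 and category A ≤ B → not eligible.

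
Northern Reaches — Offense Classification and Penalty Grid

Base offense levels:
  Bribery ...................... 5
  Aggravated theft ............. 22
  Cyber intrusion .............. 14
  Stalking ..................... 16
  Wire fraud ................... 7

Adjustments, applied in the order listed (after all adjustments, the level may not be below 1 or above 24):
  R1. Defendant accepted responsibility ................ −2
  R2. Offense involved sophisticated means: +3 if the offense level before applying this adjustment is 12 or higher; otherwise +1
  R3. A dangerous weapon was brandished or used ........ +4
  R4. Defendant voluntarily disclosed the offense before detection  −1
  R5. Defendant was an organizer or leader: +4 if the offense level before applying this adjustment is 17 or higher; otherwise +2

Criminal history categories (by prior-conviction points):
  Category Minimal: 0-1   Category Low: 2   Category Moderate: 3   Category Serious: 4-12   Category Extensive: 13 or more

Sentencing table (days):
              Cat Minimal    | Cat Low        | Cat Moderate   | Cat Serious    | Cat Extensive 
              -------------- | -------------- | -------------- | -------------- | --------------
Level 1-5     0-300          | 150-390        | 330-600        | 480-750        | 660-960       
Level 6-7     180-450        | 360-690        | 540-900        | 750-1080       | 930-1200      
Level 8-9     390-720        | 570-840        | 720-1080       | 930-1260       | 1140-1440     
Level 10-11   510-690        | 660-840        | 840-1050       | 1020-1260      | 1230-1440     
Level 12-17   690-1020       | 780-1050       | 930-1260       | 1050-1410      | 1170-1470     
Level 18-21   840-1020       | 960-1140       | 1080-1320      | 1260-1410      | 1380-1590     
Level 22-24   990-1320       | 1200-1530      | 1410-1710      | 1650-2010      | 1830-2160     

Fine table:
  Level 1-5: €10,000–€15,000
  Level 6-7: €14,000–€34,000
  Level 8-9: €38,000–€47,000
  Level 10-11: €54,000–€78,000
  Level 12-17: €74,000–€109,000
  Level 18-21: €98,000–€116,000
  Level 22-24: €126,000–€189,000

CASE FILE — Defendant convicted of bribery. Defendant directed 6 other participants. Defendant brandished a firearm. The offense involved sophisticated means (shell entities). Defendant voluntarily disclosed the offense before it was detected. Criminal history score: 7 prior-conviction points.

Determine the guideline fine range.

Base offense level for bribery: 5.
R2 applies (level before this adjustment is 5 < 12, so +1): 5 + 1 = 6.
R3 applies: 6 + 4 = 10.
R4 applies: 10 − 1 = 9.
R5 applies (level before this adjustment is 9 < 17, so +2): 9 + 2 = 11.
Final offense level: 11.
Level 11 falls in the 10-11 band.
Fine table: Level 10-11 → €54,000–€78,000.

€54,000–€78,000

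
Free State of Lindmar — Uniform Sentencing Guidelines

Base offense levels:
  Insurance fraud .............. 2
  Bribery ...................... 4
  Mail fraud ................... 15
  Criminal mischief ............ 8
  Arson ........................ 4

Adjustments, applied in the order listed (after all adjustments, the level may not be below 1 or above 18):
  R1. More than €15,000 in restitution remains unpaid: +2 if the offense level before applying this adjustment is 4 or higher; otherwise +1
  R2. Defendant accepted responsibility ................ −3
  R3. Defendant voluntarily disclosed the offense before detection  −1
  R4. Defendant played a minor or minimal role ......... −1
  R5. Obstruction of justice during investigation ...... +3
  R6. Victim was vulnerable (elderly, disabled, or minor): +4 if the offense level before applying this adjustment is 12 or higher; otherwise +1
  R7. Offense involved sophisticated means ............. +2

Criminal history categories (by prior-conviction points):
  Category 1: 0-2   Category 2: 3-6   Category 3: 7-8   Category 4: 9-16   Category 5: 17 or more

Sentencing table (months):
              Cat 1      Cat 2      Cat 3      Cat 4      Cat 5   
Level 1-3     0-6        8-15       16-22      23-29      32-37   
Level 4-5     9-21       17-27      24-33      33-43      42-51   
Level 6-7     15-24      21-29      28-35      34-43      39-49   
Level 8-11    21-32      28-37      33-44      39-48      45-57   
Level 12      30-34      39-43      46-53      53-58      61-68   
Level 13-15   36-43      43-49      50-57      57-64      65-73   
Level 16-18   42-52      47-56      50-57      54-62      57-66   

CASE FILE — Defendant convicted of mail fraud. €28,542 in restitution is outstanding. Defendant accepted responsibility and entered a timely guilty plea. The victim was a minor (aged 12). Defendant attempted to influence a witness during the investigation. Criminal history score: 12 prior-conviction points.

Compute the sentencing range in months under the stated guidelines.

Base offense level for mail fraud: 15.
R1 applies (level before this adjustment is 15 ≥ 4, so +2): 15 + 2 = 17.
R2 applies: 17 − 3 = 14.
R3 does not apply.
R5 applies: 14 + 3 = 17.
R6 applies (level before this adjustment is 17 ≥ 12, so +4): 17 + 4 = 21.
R7 does not apply.
Level 21 exceeds the maximum of 18; capped at 18.
Final offense level: 18.
Criminal history: 12 prior points → Category 4 (9-16).
Level 18 falls in the 16-18 band.
Grid: Level 16-18 × Category 4 = 54-62 months.

54-62 months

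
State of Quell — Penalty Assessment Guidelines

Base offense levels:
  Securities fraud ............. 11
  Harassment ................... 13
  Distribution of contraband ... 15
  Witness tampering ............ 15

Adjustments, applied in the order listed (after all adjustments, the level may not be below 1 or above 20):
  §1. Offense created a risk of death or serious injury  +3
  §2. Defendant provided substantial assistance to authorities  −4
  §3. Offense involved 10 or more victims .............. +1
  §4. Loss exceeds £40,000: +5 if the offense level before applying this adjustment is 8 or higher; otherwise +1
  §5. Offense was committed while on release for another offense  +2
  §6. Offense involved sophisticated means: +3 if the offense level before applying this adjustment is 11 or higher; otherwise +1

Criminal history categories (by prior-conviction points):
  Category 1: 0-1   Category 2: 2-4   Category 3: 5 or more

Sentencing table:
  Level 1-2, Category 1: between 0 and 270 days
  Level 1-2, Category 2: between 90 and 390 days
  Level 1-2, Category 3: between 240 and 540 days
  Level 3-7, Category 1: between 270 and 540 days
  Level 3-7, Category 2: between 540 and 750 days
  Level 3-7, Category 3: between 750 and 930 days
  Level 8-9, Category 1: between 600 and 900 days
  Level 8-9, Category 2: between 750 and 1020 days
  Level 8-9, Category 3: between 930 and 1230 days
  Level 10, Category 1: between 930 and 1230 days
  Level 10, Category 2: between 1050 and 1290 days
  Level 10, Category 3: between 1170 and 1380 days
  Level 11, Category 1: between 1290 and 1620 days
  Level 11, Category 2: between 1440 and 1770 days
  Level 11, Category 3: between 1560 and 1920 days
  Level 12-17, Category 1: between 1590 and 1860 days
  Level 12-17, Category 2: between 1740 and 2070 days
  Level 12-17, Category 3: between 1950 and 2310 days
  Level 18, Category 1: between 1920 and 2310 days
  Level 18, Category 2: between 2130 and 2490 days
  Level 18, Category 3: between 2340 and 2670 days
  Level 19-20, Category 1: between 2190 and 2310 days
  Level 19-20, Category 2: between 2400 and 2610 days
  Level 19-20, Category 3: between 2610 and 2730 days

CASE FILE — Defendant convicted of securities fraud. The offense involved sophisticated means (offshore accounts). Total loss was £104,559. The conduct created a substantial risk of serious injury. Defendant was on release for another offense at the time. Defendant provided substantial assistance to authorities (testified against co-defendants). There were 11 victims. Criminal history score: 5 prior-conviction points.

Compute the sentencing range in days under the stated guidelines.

Base offense level for securities fraud: 11.
§1 applies: 11 + 3 = 14.
§2 applies: 14 − 4 = 10.
§3 applies: 10 + 1 = 11.
§4 applies (level before this adjustment is 11 ≥ 8, so +5): 11 + 5 = 16.
§5 applies: 16 + 2 = 18.
§6 applies (level before this adjustment is 18 ≥ 11, so +3): 18 + 3 = 21.
Level 21 exceeds the maximum of 20; capped at 20.
Final offense level: 20.
Criminal history: 5 prior points → Category 3 (5+).
Level 20 falls in the 19-20 band.
Grid: Level 19-20 × Category 3 = 2610-2730 days.

2610-2730 days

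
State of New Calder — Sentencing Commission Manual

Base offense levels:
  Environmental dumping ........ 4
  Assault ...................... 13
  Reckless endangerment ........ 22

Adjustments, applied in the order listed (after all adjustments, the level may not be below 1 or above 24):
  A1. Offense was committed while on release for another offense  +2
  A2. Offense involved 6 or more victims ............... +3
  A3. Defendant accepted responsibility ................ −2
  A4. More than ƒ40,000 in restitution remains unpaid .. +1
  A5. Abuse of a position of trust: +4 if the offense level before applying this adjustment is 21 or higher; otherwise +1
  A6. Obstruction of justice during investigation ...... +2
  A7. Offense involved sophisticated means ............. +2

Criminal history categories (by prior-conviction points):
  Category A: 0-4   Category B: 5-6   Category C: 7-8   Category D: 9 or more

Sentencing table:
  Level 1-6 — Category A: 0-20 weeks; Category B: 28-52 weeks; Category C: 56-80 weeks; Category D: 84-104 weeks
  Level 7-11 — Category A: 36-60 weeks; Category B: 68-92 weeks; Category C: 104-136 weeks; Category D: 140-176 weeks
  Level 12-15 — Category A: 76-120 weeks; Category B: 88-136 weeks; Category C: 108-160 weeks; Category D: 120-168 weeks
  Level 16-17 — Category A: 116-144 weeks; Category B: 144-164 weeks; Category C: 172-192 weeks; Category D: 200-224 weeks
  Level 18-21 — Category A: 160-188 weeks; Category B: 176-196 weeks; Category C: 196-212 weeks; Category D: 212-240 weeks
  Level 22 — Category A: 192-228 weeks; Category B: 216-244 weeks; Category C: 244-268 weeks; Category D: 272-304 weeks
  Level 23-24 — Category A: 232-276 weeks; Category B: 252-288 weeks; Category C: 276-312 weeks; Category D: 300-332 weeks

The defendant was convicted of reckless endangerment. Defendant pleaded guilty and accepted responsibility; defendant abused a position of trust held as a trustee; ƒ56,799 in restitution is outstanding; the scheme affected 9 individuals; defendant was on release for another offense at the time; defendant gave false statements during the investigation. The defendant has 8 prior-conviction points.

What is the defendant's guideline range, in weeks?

276-312 weeks

Base offense level for reckless endangerment: 22.
A1 applies: 22 + 2 = 24.
A2 applies: 24 + 3 = 27.
A3 applies: 27 − 2 = 25.
A4 applies: 25 + 1 = 26.
A5 applies (level before this adjustment is 26 ≥ 21, so +4): 26 + 4 = 30.
A6 applies: 30 + 2 = 32.
Level 32 exceeds the maximum of 24; capped at 24.
Final offense level: 24.
Criminal history: 8 prior points → Category C (7-8).
Level 24 falls in the 23-24 band.
Grid: Level 23-24 × Category C = 276-312 weeks.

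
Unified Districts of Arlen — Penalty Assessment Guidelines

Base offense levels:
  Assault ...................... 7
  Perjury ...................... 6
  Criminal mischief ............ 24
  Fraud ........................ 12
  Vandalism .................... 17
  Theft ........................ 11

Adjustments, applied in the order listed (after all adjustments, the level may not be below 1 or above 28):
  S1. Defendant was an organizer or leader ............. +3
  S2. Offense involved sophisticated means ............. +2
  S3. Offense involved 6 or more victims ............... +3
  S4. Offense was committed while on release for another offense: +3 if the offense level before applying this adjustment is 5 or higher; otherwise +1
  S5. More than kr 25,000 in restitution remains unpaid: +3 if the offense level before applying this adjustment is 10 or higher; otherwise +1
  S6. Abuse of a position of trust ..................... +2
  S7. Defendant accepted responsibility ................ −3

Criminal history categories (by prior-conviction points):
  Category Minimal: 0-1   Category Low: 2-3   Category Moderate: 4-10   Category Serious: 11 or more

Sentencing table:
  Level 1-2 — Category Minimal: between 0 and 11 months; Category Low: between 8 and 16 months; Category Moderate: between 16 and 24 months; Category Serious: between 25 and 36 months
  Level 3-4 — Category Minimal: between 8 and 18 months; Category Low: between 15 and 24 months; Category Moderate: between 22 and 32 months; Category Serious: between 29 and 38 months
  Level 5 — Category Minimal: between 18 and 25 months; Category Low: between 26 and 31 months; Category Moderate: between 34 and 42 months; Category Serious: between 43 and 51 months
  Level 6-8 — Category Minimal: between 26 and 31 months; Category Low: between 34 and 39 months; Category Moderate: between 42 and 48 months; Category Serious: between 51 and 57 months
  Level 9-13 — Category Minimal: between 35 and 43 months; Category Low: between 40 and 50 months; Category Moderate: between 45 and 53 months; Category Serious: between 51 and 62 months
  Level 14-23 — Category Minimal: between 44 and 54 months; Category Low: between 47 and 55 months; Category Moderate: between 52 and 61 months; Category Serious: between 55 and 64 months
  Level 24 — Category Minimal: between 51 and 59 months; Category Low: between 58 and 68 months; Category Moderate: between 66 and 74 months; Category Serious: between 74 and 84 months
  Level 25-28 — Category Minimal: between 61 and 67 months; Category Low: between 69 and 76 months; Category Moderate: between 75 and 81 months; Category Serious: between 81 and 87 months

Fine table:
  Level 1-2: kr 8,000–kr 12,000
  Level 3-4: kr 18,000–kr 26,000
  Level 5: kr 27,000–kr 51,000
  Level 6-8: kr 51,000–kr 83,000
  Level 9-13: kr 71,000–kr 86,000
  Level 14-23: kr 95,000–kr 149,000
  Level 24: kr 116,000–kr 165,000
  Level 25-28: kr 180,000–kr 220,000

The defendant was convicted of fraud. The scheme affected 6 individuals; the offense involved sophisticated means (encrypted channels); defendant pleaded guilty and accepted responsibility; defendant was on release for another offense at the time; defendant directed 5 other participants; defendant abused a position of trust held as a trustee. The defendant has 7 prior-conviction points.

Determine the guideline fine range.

kr 95,000–kr 149,000

Base offense level for fraud: 12.
S1 applies: 12 + 3 = 15.
S2 applies: 15 + 2 = 17.
S3 applies: 17 + 3 = 20.
S4 applies (level before this adjustment is 20 ≥ 5, so +3): 20 + 3 = 23.
S5 does not apply.
S6 applies: 23 + 2 = 25.
S7 applies: 25 − 3 = 22.
Final offense level: 22.
Level 22 falls in the 14-23 band.
Fine table: Level 14-23 → kr 95,000–kr 149,000.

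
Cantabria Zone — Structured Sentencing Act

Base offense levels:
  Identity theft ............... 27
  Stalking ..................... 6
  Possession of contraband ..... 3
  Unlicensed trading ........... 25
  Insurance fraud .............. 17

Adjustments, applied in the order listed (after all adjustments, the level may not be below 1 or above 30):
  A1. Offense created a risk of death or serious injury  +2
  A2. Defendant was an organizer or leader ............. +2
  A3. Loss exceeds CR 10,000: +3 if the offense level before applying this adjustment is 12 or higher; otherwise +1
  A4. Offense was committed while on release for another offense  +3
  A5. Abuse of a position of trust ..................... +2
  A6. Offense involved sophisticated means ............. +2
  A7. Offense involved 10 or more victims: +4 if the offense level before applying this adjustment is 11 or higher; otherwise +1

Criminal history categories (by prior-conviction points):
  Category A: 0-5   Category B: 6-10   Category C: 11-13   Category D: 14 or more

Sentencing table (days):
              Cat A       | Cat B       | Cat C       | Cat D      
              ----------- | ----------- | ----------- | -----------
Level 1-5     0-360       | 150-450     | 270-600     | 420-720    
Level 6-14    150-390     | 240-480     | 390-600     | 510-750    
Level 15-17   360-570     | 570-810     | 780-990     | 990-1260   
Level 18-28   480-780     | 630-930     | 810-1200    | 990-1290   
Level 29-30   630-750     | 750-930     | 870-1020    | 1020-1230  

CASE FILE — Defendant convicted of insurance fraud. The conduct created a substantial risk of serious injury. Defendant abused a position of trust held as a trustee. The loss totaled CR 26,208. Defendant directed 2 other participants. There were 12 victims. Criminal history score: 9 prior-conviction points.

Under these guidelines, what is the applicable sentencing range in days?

750-930 days

Base offense level for insurance fraud: 17.
A1 applies: 17 + 2 = 19.
A2 applies: 19 + 2 = 21.
A3 applies (level before this adjustment is 21 ≥ 12, so +3): 21 + 3 = 24.
A4 does not apply.
A5 applies: 24 + 2 = 26.
A7 applies (level before this adjustment is 26 ≥ 11, so +4): 26 + 4 = 30.
Final offense level: 30.
Criminal history: 9 prior points → Category B (6-10).
Level 30 falls in the 29-30 band.
Grid: Level 29-30 × Category B = 750-930 days.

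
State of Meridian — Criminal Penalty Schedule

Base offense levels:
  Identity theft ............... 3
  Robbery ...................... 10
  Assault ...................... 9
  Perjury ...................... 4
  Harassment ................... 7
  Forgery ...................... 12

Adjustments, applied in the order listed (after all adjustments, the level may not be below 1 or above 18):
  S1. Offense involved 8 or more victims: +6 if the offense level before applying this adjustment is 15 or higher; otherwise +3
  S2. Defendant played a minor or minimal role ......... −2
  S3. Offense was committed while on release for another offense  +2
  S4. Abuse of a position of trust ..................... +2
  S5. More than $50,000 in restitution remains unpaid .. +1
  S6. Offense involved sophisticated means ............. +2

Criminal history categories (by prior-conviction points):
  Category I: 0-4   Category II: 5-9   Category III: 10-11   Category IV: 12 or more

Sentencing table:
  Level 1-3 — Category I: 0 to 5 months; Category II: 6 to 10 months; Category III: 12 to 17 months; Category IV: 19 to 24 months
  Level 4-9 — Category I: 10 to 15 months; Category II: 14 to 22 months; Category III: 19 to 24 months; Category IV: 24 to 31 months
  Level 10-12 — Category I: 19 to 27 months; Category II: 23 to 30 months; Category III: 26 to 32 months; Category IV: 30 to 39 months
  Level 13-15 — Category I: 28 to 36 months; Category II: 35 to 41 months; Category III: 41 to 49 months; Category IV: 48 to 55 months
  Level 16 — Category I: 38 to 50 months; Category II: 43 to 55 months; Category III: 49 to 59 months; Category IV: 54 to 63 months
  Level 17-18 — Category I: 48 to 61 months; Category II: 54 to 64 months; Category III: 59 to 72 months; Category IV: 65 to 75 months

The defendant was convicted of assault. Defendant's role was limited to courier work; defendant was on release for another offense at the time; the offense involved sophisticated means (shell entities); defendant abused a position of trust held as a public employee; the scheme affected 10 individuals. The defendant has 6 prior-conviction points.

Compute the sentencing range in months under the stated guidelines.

43-55 months

Base offense level for assault: 9.
S1 applies (level before this adjustment is 9 < 15, so +3): 9 + 3 = 12.
S2 applies: 12 − 2 = 10.
S3 applies: 10 + 2 = 12.
S4 applies: 12 + 2 = 14.
S5 does not apply.
S6 applies: 14 + 2 = 16.
Final offense level: 16.
Criminal history: 6 prior points → Category II (5-9).
Level 16 falls in the 16 band.
Grid: Level 16 × Category II = 43-55 months.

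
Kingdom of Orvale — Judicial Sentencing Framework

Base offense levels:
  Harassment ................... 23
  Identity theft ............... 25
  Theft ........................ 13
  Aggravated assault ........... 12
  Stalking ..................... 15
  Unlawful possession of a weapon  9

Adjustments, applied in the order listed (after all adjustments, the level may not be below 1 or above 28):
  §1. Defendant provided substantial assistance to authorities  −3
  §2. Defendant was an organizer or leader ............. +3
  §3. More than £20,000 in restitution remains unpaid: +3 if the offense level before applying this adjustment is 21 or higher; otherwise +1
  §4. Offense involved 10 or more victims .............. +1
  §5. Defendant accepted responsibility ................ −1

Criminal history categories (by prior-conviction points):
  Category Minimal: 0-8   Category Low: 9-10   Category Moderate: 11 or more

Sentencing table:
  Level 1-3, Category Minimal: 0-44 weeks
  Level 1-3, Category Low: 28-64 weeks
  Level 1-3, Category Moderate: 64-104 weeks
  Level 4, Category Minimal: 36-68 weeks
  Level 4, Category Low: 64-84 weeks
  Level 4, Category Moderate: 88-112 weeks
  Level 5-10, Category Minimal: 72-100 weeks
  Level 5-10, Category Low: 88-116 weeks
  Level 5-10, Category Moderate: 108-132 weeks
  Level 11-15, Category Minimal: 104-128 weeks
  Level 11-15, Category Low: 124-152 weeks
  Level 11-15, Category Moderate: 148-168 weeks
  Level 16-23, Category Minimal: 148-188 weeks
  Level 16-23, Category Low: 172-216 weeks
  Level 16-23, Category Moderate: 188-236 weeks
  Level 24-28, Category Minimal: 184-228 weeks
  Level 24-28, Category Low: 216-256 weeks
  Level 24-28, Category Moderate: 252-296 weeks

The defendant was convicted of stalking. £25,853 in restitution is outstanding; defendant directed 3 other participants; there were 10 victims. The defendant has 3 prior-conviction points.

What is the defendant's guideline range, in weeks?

148-188 weeks

Base offense level for stalking: 15.
§2 applies: 15 + 3 = 18.
§3 applies (level before this adjustment is 18 < 21, so +1): 18 + 1 = 19.
§4 applies: 19 + 1 = 20.
Final offense level: 20.
Criminal history: 3 prior points → Category Minimal (0-8).
Level 20 falls in the 16-23 band.
Grid: Level 16-23 × Category Minimal = 148-188 weeks.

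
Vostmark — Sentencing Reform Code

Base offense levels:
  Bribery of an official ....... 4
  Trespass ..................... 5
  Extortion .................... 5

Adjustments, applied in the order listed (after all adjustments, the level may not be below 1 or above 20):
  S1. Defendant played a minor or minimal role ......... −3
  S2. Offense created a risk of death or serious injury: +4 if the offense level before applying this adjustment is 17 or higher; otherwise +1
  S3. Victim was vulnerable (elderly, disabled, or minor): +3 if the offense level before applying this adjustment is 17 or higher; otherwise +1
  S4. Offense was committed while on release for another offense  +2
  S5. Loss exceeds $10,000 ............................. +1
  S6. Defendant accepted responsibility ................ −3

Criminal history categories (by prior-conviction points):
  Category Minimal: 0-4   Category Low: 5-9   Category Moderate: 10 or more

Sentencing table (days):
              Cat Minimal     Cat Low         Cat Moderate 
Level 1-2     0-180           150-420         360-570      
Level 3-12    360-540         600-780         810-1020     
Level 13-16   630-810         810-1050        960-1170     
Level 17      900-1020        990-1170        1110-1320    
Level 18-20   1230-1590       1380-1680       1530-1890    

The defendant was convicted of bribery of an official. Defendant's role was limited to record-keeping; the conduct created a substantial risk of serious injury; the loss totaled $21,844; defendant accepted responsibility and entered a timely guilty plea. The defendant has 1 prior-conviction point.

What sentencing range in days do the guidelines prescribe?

Base offense level for bribery of an official: 4.
S1 applies: 4 − 3 = 1.
S2 applies (level before this adjustment is 1 < 17, so +1): 1 + 1 = 2.
S3 does not apply.
S4 does not apply.
S5 applies: 2 + 1 = 3.
S6 applies: 3 − 3 = 0.
Level 0 is below the minimum of 1; floored at 1.
Final offense level: 1.
Criminal history: 1 prior point → Category Minimal (0-4).
Level 1 falls in the 1-2 band.
Grid: Level 1-2 × Category Minimal = 0-180 days.

0-180 days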